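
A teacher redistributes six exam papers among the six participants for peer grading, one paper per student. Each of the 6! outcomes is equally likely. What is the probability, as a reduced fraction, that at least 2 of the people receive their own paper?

191/720

Favorable outcomes: Σ_{i≥2} C(6,i)·!(6-i) = 15·9 + 20·2 + 15·1 + 6·0 + 1·1 = 191.
Total outcomes: 6! = 720.
Probability = 191/720 = 191/720.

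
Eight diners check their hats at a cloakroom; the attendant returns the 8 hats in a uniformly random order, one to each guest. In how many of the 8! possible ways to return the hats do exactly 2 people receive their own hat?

7420

Pick the 2 fixed positions: C(8,2) = 28 ways.
The remaining 6 must be deranged: !6 = 265.
Total: 28 × 265 = 7420.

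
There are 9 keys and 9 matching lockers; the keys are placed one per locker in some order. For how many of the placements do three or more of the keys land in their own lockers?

# with exactly i fixed is C(9,i)·!(9-i); sum over i=3..9:
  i=3: C(9,3)·!6 = 84·265 = 22260
  i=4: C(9,4)·!5 = 126·44 = 5544
  i=5: C(9,5)·!4 = 126·9 = 1134
  i=6: C(9,6)·!3 = 84·2 = 168
  i=7: C(9,7)·!2 = 36·1 = 36
  i=8: C(9,8)·!1 = 9·0 = 0
  i=9: C(9,9)·!0 = 1·1 = 1
Total = 29143.

29143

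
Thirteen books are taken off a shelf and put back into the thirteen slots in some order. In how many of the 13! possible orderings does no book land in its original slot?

2290792932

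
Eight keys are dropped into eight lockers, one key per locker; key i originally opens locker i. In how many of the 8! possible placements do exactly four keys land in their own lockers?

630

Choose which 4 of the 8 are fixed: C(8,4) = 70.
The other 4 form a derangement: !4 = 9.
Total: 70 × 9 = 630.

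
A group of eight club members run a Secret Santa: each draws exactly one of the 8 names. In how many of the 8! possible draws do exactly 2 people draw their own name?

7420

Choose which 2 of the 8 are fixed: C(8,2) = 28.
The remaining 6 must be deranged: !6 = 265.
Total: 28 × 265 = 7420.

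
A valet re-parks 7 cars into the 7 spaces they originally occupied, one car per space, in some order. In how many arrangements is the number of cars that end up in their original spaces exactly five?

21

Pick the 5 fixed positions: C(7,5) = 21 ways.
The other 2 form a derangement: !2 = 1.
Total: 21 × 1 = 21.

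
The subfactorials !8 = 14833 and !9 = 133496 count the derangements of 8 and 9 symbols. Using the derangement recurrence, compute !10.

!10 = (10-1)·(!9 + !8) = 9·(133496 + 14833) = 9·148329 = 1334961.

1334961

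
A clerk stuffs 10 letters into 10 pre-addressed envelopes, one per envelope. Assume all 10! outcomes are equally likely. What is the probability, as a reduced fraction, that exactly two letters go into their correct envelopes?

Favorable outcomes: C(10,2)·!8 = 45·14833 = 667485.
Total outcomes: 10! = 3628800.
Probability = 667485/3628800 = 2119/11520.

2119/11520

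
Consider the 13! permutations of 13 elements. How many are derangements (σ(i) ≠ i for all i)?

Use !n = n·!(n-1) + (-1)^n.
!13 = 13·176214841 - 1 = 2290792932

2290792932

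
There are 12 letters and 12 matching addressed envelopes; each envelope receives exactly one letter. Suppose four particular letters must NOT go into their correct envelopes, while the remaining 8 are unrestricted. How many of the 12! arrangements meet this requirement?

339696000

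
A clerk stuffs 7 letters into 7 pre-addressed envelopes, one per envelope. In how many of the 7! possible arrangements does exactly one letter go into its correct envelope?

1855

Choose which one of the 7 is fixed: C(7,1) = 7.
The remaining 6 must be deranged: !6 = 265.
Total: 7 × 265 = 1855.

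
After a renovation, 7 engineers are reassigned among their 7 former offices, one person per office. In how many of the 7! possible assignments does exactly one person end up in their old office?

1855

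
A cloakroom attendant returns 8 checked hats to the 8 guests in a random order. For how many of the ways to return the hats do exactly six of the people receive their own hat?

Choose which 6 of the 8 are fixed: C(8,6) = 28.
The remaining 2 must be deranged: !2 = 1.
Total: 28 × 1 = 28.

28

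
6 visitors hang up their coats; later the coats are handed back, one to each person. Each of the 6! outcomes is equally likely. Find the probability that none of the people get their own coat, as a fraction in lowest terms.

53/144

Favorable outcomes: !6 = 265.
Total outcomes: 6! = 720.
Probability = 265/720 = 53/144.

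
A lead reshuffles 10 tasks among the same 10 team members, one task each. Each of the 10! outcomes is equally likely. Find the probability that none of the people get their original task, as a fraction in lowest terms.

16481/44800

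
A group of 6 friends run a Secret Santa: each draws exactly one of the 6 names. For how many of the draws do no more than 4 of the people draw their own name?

# with exactly i fixed is C(6,i)·!(6-i); sum over i=0..4:
  i=0: C(6,0)·!6 = 1·265 = 265
  i=1: C(6,1)·!5 = 6·44 = 264
  i=2: C(6,2)·!4 = 15·9 = 135
  i=3: C(6,3)·!3 = 20·2 = 40
  i=4: C(6,4)·!2 = 15·1 = 15
Total = 719.

719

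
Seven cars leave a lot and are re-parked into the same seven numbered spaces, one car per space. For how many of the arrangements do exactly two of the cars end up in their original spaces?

924

Pick the 2 fixed positions: C(7,2) = 21 ways.
The other 5 form a derangement: !5 = 44.
Total: 21 × 44 = 924.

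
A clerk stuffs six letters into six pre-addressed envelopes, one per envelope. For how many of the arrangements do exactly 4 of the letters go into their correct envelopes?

15

Choose which 4 of the 6 are fixed: C(6,4) = 15.
The other 2 form a derangement: !2 = 1.
Total: 15 × 1 = 15.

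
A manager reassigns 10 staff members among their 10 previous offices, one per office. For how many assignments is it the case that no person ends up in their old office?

1334961

The number of derangements of 10 is !10 = Σ_{k=0}^{10} (-1)^k·10!/k!
= 10! - 10!/1! + 10!/2! - 10!/3! + 10!/4! - 10!/5! + 10!/6! - 10!/7! + 10!/8! - 10!/9! + 10!/10!
= 3628800 - 3628800 + 1814400 - 604800 + 151200 - 30240 + 5040 - 720 + 90 - 10 + 1
= 1334961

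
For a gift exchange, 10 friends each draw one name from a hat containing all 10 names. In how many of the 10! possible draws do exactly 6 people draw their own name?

Choose which 6 of the 10 are fixed: C(10,6) = 210.
The other 4 form a derangement: !4 = 9.
Total: 210 × 9 = 1890.

1890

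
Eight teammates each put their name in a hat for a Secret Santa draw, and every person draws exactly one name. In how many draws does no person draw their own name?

14833

The subfactorial !8 = [8!/e] (nearest integer).
8! = 40320, and 40320/e ≈ 14832.90, so !8 = 14833.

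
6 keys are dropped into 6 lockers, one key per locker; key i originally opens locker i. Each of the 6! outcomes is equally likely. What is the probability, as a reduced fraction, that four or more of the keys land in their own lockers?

1/45

Favorable outcomes: Σ_{i≥4} C(6,i)·!(6-i) = 15·1 + 6·0 + 1·1 = 16.
Total outcomes: 6! = 720.
Probability = 16/720 = 1/45.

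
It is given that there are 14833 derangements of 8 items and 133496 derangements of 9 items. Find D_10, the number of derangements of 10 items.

1334961

D_10 = (10-1)·(D_9 + D_8) = 9·(133496 + 14833) = 9·148329 = 1334961.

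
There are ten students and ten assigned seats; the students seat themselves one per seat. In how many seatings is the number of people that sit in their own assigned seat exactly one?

Choose which one of the 10 is fixed: C(10,1) = 10.
The remaining 9 must be deranged: !9 = 133496.
Total: 10 × 133496 = 1334960.

1334960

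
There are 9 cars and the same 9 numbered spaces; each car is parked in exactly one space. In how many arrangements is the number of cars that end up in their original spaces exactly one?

133497

Choose which one of the 9 is fixed: C(9,1) = 9.
The remaining 8 must be deranged: !8 = 14833.
Total: 9 × 14833 = 133497.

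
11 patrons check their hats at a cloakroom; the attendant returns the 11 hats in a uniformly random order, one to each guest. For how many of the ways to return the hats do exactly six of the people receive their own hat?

Pick the 6 fixed positions: C(11,6) = 462 ways.
The other 5 form a derangement: !5 = 44.
Total: 462 × 44 = 20328.

20328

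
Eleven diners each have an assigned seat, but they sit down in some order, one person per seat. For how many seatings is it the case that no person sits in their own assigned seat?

By inclusion-exclusion, !11 = Σ (-1)^k · 11!/k! for k=0..11
= 11! - 11!/1! + 11!/2! - 11!/3! + 11!/4! - 11!/5! + 11!/6! - 11!/7! + 11!/8! - 11!/9! + 11!/10! - 11!/11!
= 39916800 - 39916800 + 19958400 - 6652800 + 1663200 - 332640 + 55440 - 7920 + 990 - 110 + 11 - 1
= 14684570

14684570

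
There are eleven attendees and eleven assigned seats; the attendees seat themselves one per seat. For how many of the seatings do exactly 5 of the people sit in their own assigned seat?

122430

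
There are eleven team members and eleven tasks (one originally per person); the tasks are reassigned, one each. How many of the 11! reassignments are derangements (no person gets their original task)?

14684570

Recurrence: !11 = 10·(!10 + !9).
!11 = 10·(1334961 + 133496) = 10·1468457 = 14684570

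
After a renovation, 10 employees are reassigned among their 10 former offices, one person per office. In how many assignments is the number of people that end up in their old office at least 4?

# with exactly i fixed is C(10,i)·!(10-i); sum over i=4..10:
  i=4: C(10,4)·!6 = 210·265 = 55650
  i=5: C(10,5)·!5 = 252·44 = 11088
  i=6: C(10,6)·!4 = 210·9 = 1890
  i=7: C(10,7)·!3 = 120·2 = 240
  i=8: C(10,8)·!2 = 45·1 = 45
  i=9: C(10,9)·!1 = 10·0 = 0
  i=10: C(10,10)·!0 = 1·1 = 1
Total = 68914.

68914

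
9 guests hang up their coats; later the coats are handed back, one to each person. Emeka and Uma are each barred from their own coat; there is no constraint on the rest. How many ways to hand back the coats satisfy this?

287280

Let A_j be the event that the j-th constrained one is fixed. By inclusion-exclusion over the 2 events:
Σ_{j=0}^{2} (-1)^j C(2,j)(9-j)!
= C(2,0)·9! - C(2,1)·8! + C(2,2)·7!
= 362880 - 80640 + 5040
= 287280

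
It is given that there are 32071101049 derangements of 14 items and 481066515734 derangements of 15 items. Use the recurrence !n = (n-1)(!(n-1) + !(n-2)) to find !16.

7697064251745

!16 = (16-1)·(!15 + !14) = 15·(481066515734 + 32071101049) = 15·513137616783 = 7697064251745.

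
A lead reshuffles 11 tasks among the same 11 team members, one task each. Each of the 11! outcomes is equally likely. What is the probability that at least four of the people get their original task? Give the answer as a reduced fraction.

378967/19958400

Favorable outcomes: Σ_{i≥4} C(11,i)·!(11-i) = 330·1854 + 462·265 + 462·44 + 330·9 + 165·2 + 55·1 + 11·0 + 1·1 = 757934.
Total outcomes: 11! = 39916800.
Probability = 757934/39916800 = 378967/19958400.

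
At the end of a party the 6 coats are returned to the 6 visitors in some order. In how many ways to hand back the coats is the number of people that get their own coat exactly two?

Pick the 2 fixed positions: C(6,2) = 15 ways.
The other 4 form a derangement: !4 = 9.
Total: 15 × 9 = 135.

135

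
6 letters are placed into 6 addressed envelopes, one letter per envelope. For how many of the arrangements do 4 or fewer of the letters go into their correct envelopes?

# with exactly i fixed is C(6,i)·!(6-i); sum over i=0..4:
  i=0: C(6,0)·!6 = 1·265 = 265
  i=1: C(6,1)·!5 = 6·44 = 264
  i=2: C(6,2)·!4 = 15·9 = 135
  i=3: C(6,3)·!3 = 20·2 = 40
  i=4: C(6,4)·!2 = 15·1 = 15
Total = 719.

719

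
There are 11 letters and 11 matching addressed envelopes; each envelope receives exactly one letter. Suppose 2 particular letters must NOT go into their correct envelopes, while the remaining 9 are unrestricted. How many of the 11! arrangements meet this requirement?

Let A_j be the event that the j-th constrained one is fixed. By inclusion-exclusion over the 2 events:
Σ_{j=0}^{2} (-1)^j C(2,j)(11-j)!
= C(2,0)·11! - C(2,1)·10! + C(2,2)·9!
= 39916800 - 7257600 + 362880
= 33022080

33022080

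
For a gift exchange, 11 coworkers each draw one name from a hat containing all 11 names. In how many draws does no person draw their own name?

14684570

!11 is the nearest integer to 11!/e.
11! = 39916800, and 39916800/e ≈ 14684570.08, so !11 = 14684570.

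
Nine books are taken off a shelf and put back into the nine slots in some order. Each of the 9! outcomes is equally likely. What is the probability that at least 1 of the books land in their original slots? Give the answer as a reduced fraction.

28673/45360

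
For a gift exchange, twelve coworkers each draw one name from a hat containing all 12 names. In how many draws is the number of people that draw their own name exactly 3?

29369120

Pick the 3 fixed positions: C(12,3) = 220 ways.
The other 9 form a derangement: !9 = 133496.
Total: 220 × 133496 = 29369120.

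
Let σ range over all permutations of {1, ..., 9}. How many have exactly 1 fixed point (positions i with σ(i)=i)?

Choose which one of the 9 is fixed: C(9,1) = 9.
The other 8 form a derangement: !8 = 14833.
Total: 9 × 14833 = 133497.

133497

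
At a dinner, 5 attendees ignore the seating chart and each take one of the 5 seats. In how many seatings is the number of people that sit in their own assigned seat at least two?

# with exactly i fixed is C(5,i)·!(5-i); sum over i=2..5:
  i=2: C(5,2)·!3 = 10·2 = 20
  i=3: C(5,3)·!2 = 10·1 = 10
  i=4: C(5,4)·!1 = 5·0 = 0
  i=5: C(5,5)·!0 = 1·1 = 1
Total = 31.

31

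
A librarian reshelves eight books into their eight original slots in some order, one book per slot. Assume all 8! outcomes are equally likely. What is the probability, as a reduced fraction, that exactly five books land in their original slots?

1/360

Favorable outcomes: C(8,5)·!3 = 56·2 = 112.
Total outcomes: 8! = 40320.
Probability = 112/40320 = 1/360.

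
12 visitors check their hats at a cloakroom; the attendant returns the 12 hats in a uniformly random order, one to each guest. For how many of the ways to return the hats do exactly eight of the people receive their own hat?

4455

Pick the 8 fixed positions: C(12,8) = 495 ways.
The other 4 form a derangement: !4 = 9.
Total: 495 × 9 = 4455.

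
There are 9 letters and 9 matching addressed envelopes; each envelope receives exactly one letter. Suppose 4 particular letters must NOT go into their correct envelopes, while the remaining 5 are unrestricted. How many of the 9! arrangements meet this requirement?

229080

Let A_j be the event that the j-th constrained one is fixed. By inclusion-exclusion over the 4 events:
Σ_{j=0}^{4} (-1)^j C(4,j)(9-j)!
= C(4,0)·9! - C(4,1)·8! + C(4,2)·7! - C(4,3)·6! + C(4,4)·5!
= 362880 - 161280 + 30240 - 2880 + 120
= 229080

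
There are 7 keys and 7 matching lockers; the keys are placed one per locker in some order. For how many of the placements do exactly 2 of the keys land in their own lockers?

924

Pick the 2 fixed positions: C(7,2) = 21 ways.
The other 5 form a derangement: !5 = 44.
Total: 21 × 44 = 924.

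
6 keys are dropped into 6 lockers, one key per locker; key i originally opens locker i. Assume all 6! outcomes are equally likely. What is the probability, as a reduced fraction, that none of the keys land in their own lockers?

53/144

Favorable outcomes: !6 = 265.
Total outcomes: 6! = 720.
Probability = 265/720 = 53/144.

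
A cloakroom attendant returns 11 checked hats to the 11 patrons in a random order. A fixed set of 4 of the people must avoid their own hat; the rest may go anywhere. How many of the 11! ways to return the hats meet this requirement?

27422640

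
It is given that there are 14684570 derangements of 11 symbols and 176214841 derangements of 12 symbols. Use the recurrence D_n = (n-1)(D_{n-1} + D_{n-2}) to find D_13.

D_13 = (13-1)·(D_12 + D_11) = 12·(176214841 + 14684570) = 12·190899411 = 2290792932.

2290792932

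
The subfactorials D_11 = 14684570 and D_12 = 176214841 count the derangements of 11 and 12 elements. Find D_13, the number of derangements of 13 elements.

D_13 = (13-1)·(D_12 + D_11) = 12·(176214841 + 14684570) = 12·190899411 = 2290792932.

2290792932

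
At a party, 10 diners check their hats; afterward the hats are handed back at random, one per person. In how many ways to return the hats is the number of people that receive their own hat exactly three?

Choose which 3 of the 10 are fixed: C(10,3) = 120.
The other 7 form a derangement: !7 = 1854.
Total: 120 × 1854 = 222480.

222480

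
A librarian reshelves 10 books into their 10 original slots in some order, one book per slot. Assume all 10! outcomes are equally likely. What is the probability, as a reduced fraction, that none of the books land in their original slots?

Favorable outcomes: !10 = 1334961.
Total outcomes: 10! = 3628800.
Probability = 1334961/3628800 = 16481/44800.

16481/44800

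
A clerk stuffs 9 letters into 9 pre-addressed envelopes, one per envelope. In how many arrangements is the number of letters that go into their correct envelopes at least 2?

Sum C(9,i)·!(9-i) for i = 2..9:
  i=2: C(9,2)·!7 = 36·1854 = 66744
  i=3: C(9,3)·!6 = 84·265 = 22260
  i=4: C(9,4)·!5 = 126·44 = 5544
  i=5: C(9,5)·!4 = 126·9 = 1134
  i=6: C(9,6)·!3 = 84·2 = 168
  i=7: C(9,7)·!2 = 36·1 = 36
  i=8: C(9,8)·!1 = 9·0 = 0
  i=9: C(9,9)·!0 = 1·1 = 1
Total = 95887.

95887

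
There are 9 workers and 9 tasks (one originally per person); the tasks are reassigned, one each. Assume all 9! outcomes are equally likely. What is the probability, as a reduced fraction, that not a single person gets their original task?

16687/45360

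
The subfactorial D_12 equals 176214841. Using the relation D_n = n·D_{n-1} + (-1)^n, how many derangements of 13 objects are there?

2290792932

D_13 = 13·176214841 - 1 = 2290792932.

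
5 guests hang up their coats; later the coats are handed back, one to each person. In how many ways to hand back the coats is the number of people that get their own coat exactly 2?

Pick the 2 fixed positions: C(5,2) = 10 ways.
The other 3 form a derangement: !3 = 2.
Total: 10 × 2 = 20.

20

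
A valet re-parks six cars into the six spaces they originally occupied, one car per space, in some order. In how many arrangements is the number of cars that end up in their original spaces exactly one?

264

Pick the single fixed position: C(6,1) = 6 ways.
The other 5 form a derangement: !5 = 44.
Total: 6 × 44 = 264.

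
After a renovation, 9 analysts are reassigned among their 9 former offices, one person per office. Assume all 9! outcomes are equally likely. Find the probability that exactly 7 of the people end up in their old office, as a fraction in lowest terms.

Favorable outcomes: C(9,7)·!2 = 36·1 = 36.
Total outcomes: 9! = 362880.
Probability = 36/362880 = 1/10080.

1/10080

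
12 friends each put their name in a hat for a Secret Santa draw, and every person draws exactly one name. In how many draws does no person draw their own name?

176214841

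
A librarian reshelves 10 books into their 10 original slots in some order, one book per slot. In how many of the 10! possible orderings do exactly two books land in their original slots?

Pick the 2 fixed positions: C(10,2) = 45 ways.
The remaining 8 must be deranged: !8 = 14833.
Total: 45 × 14833 = 667485.

667485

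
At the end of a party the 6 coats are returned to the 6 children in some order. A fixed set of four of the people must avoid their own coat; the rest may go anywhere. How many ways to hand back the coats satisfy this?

Let A_j be the event that the j-th constrained one is fixed. By inclusion-exclusion over the 4 events:
Σ_{j=0}^{4} (-1)^j C(4,j)(6-j)!
= C(4,0)·6! - C(4,1)·5! + C(4,2)·4! - C(4,3)·3! + C(4,4)·2!
= 720 - 480 + 144 - 24 + 2
= 362

362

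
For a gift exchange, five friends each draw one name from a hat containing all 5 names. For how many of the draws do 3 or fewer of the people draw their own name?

# with exactly i fixed is C(5,i)·!(5-i); sum over i=0..3:
  i=0: C(5,0)·!5 = 1·44 = 44
  i=1: C(5,1)·!4 = 5·9 = 45
  i=2: C(5,2)·!3 = 10·2 = 20
  i=3: C(5,3)·!2 = 10·1 = 10
Total = 119.

119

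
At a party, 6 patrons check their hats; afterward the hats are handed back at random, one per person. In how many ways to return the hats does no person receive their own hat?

265

The number of derangements of 6 is !6 = Σ_{k=0}^{6} (-1)^k·6!/k!
= 6! - 6!/1! + 6!/2! - 6!/3! + 6!/4! - 6!/5! + 6!/6!
= 720 - 720 + 360 - 120 + 30 - 6 + 1
= 265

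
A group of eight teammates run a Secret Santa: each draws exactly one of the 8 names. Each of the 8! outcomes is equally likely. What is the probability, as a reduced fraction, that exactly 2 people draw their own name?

Favorable outcomes: C(8,2)·!6 = 28·265 = 7420.
Total outcomes: 8! = 40320.
Probability = 7420/40320 = 53/288.

53/288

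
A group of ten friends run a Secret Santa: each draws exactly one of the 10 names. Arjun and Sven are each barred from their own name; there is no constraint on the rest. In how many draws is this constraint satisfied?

Inclusion-exclusion on the 2 forbidden self-matches:
Σ_{j=0}^{2} (-1)^j C(2,j)(10-j)!
= C(2,0)·10! - C(2,1)·9! + C(2,2)·8!
= 3628800 - 725760 + 40320
= 2943360

2943360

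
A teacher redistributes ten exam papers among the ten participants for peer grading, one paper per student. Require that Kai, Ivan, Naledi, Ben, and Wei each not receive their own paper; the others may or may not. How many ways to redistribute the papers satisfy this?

2170680

Let A_j be the event that the j-th constrained one is fixed. By inclusion-exclusion over the 5 events:
Σ_{j=0}^{5} (-1)^j C(5,j)(10-j)!
= C(5,0)·10! - C(5,1)·9! + C(5,2)·8! - C(5,3)·7! + C(5,4)·6! - C(5,5)·5!
= 3628800 - 1814400 + 403200 - 50400 + 3600 - 120
= 2170680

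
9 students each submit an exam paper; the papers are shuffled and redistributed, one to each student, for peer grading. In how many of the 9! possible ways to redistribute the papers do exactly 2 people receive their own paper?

66744

Pick the 2 fixed positions: C(9,2) = 36 ways.
The other 7 form a derangement: !7 = 1854.
Total: 36 × 1854 = 66744.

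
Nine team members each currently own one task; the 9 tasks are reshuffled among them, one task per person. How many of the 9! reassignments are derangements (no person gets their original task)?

133496

Recurrence: !9 = 9·!8 + (-1)^9.
!9 = 9·14833 - 1 = 133496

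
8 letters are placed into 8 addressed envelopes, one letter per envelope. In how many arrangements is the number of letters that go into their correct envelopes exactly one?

14832

Pick the single fixed position: C(8,1) = 8 ways.
The remaining 7 must be deranged: !7 = 1854.
Total: 8 × 1854 = 14832.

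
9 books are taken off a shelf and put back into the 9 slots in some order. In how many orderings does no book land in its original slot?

133496

Recurrence: !9 = 9·!8 + (-1)^9.
!9 = 9·14833 - 1 = 133496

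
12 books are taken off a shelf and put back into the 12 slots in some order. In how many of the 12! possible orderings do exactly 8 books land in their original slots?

Choose which 8 of the 12 are fixed: C(12,8) = 495.
The remaining 4 must be deranged: !4 = 9.
Total: 495 × 9 = 4455.

4455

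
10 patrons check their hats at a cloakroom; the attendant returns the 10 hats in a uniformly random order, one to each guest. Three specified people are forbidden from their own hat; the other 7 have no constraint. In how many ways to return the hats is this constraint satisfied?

2656080

Let A_j be the event that the j-th constrained one is fixed. By inclusion-exclusion over the 3 events:
Σ_{j=0}^{3} (-1)^j C(3,j)(10-j)!
= C(3,0)·10! - C(3,1)·9! + C(3,2)·8! - C(3,3)·7!
= 3628800 - 1088640 + 120960 - 5040
= 2656080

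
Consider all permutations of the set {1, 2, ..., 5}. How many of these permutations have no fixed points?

44

Use !n = n·!(n-1) + (-1)^n.
!5 = 5·9 - 1 = 44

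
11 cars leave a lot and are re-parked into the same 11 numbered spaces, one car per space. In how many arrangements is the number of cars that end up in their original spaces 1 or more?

Sum C(11,i)·!(11-i) for i = 1..11:
  i=1: C(11,1)·!10 = 11·1334961 = 14684571
  i=2: C(11,2)·!9 = 55·133496 = 7342280
  i=3: C(11,3)·!8 = 165·14833 = 2447445
  i=4: C(11,4)·!7 = 330·1854 = 611820
  i=5: C(11,5)·!6 = 462·265 = 122430
  i=6: C(11,6)·!5 = 462·44 = 20328
  i=7: C(11,7)·!4 = 330·9 = 2970
  i=8: C(11,8)·!3 = 165·2 = 330
  i=9: C(11,9)·!2 = 55·1 = 55
  i=10: C(11,10)·!1 = 11·0 = 0
  i=11: C(11,11)·!0 = 1·1 = 1
Total = 25232230.

25232230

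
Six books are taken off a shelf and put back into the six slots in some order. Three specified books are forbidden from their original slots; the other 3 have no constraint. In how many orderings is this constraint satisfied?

Inclusion-exclusion on the 3 forbidden self-matches:
Σ_{j=0}^{3} (-1)^j C(3,j)(6-j)!
= C(3,0)·6! - C(3,1)·5! + C(3,2)·4! - C(3,3)·3!
= 720 - 360 + 72 - 6
= 426

426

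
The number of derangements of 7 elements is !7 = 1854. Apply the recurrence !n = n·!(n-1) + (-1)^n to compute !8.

14833

!8 = 8·1854 + 1 = 14833.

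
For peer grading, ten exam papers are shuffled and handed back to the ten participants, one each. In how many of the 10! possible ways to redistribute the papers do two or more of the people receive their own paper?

958879

# with exactly i fixed is C(10,i)·!(10-i); sum over i=2..10:
  i=2: C(10,2)·!8 = 45·14833 = 667485
  i=3: C(10,3)·!7 = 120·1854 = 222480
  i=4: C(10,4)·!6 = 210·265 = 55650
  i=5: C(10,5)·!5 = 252·44 = 11088
  i=6: C(10,6)·!4 = 210·9 = 1890
  i=7: C(10,7)·!3 = 120·2 = 240
  i=8: C(10,8)·!2 = 45·1 = 45
  i=9: C(10,9)·!1 = 10·0 = 0
  i=10: C(10,10)·!0 = 1·1 = 1
Total = 958879.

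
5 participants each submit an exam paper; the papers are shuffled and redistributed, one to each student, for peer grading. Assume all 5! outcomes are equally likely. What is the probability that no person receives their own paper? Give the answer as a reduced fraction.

Favorable outcomes: !5 = 44.
Total outcomes: 5! = 120.
Probability = 44/120 = 11/30.

11/30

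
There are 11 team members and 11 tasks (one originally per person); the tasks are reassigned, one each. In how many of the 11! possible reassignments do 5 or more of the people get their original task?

# with exactly i fixed is C(11,i)·!(11-i); sum over i=5..11:
  i=5: C(11,5)·!6 = 462·265 = 122430
  i=6: C(11,6)·!5 = 462·44 = 20328
  i=7: C(11,7)·!4 = 330·9 = 2970
  i=8: C(11,8)·!3 = 165·2 = 330
  i=9: C(11,9)·!2 = 55·1 = 55
  i=10: C(11,10)·!1 = 11·0 = 0
  i=11: C(11,11)·!0 = 1·1 = 1
Total = 146114.

146114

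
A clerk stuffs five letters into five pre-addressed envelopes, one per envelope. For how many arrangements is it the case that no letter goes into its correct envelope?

Recurrence: !5 = 4·(!4 + !3).
!5 = 4·(9 + 2) = 4·11 = 44

44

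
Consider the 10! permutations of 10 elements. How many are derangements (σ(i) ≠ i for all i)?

1334961

!10 is the nearest integer to 10!/e.
10! = 3628800, and 3628800/e ≈ 1334960.92, so !10 = 1334961.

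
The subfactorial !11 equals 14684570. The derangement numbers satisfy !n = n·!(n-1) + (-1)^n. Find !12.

176214841

!12 = 12·14684570 + 1 = 176214841.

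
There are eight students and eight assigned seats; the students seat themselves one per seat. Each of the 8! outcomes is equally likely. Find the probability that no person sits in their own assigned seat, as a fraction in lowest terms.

2119/5760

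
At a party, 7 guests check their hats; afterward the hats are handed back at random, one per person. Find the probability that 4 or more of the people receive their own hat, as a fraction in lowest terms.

23/1260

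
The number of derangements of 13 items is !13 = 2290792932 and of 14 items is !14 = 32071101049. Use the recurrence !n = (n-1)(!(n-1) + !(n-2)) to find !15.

481066515734

!15 = (15-1)·(!14 + !13) = 14·(32071101049 + 2290792932) = 14·34361893981 = 481066515734.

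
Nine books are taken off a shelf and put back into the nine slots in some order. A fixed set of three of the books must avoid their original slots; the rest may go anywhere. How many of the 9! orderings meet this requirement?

Let A_j be the event that the j-th constrained one is fixed. By inclusion-exclusion over the 3 events:
Σ_{j=0}^{3} (-1)^j C(3,j)(9-j)!
= C(3,0)·9! - C(3,1)·8! + C(3,2)·7! - C(3,3)·6!
= 362880 - 120960 + 15120 - 720
= 256320

256320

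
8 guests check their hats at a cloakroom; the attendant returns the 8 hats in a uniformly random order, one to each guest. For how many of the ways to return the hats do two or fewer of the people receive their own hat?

37085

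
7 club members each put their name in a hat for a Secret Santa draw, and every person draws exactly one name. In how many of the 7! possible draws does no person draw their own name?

!7 = 7! · Σ_{k=0}^{7} (-1)^k/k!
= 7! - 7!/1! + 7!/2! - 7!/3! + 7!/4! - 7!/5! + 7!/6! - 7!/7!
= 5040 - 5040 + 2520 - 840 + 210 - 42 + 7 - 1
= 1854

1854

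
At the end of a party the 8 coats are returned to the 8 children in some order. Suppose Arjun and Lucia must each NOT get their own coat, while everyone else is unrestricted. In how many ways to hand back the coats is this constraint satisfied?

Let A_j be the event that the j-th constrained one is fixed. By inclusion-exclusion over the 2 events:
Σ_{j=0}^{2} (-1)^j C(2,j)(8-j)!
= C(2,0)·8! - C(2,1)·7! + C(2,2)·6!
= 40320 - 10080 + 720
= 30960

30960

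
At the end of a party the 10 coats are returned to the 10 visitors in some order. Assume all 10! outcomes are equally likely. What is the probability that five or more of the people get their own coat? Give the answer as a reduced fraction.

829/226800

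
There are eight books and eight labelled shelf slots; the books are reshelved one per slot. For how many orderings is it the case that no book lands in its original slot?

14833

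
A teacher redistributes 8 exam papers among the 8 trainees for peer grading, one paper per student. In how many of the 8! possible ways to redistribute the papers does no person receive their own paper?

14833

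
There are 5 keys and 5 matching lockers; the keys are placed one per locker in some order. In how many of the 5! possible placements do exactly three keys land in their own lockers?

Choose which 3 of the 5 are fixed: C(5,3) = 10.
The other 2 form a derangement: !2 = 1.
Total: 10 × 1 = 10.

10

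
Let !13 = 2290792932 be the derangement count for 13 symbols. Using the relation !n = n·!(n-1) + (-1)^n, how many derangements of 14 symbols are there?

32071101049

!14 = 14·2290792932 + 1 = 32071101049.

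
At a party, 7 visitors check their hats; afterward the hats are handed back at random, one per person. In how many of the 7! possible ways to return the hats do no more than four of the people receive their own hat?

5018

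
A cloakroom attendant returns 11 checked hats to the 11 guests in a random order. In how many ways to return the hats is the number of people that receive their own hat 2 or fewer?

# with exactly i fixed is C(11,i)·!(11-i); sum over i=0..2:
  i=0: C(11,0)·!11 = 1·14684570 = 14684570
  i=1: C(11,1)·!10 = 11·1334961 = 14684571
  i=2: C(11,2)·!9 = 55·133496 = 7342280
Total = 36711421.

36711421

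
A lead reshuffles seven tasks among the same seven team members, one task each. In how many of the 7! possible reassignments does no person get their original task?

1854

Use !n = (n-1)(!(n-1) + !(n-2)).
!7 = 6·(265 + 44) = 6·309 = 1854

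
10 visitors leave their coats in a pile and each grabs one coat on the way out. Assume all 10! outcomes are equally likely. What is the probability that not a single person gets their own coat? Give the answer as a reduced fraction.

Favorable outcomes: !10 = 1334961.
Total outcomes: 10! = 3628800.
Probability = 1334961/3628800 = 16481/44800.

16481/44800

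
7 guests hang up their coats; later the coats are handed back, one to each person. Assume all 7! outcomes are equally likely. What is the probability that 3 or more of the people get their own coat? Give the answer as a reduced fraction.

407/5040

Favorable outcomes: Σ_{i≥3} C(7,i)·!(7-i) = 35·9 + 35·2 + 21·1 + 7·0 + 1·1 = 407.
Total outcomes: 7! = 5040.
Probability = 407/5040 = 407/5040.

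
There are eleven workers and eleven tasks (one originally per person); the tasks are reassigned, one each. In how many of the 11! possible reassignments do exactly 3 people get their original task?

2447445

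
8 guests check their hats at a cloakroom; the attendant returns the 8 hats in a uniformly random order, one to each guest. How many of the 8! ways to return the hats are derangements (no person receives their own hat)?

14833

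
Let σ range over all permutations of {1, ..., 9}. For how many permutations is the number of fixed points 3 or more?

29143

Sum C(9,i)·!(9-i) for i = 3..9:
  i=3: C(9,3)·!6 = 84·265 = 22260
  i=4: C(9,4)·!5 = 126·44 = 5544
  i=5: C(9,5)·!4 = 126·9 = 1134
  i=6: C(9,6)·!3 = 84·2 = 168
  i=7: C(9,7)·!2 = 36·1 = 36
  i=8: C(9,8)·!1 = 9·0 = 0
  i=9: C(9,9)·!0 = 1·1 = 1
Total = 29143.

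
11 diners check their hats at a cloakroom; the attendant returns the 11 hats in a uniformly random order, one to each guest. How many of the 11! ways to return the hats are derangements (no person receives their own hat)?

14684570

!11 is the nearest integer to 11!/e.
11! = 39916800, and 39916800/e ≈ 14684570.08, so !11 = 14684570.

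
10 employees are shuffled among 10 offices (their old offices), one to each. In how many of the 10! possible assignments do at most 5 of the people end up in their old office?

# with exactly i fixed is C(10,i)·!(10-i); sum over i=0..5:
  i=0: C(10,0)·!10 = 1·1334961 = 1334961
  i=1: C(10,1)·!9 = 10·133496 = 1334960
  i=2: C(10,2)·!8 = 45·14833 = 667485
  i=3: C(10,3)·!7 = 120·1854 = 222480
  i=4: C(10,4)·!6 = 210·265 = 55650
  i=5: C(10,5)·!5 = 252·44 = 11088
Total = 3626624.

3626624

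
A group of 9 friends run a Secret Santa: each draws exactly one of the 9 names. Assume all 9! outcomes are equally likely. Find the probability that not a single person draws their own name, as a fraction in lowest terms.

Favorable outcomes: !9 = 133496.
Total outcomes: 9! = 362880.
Probability = 133496/362880 = 16687/45360.

16687/45360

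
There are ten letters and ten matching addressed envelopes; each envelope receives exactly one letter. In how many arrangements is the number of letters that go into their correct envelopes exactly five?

Pick the 5 fixed positions: C(10,5) = 252 ways.
The remaining 5 must be deranged: !5 = 44.
Total: 252 × 44 = 11088.

11088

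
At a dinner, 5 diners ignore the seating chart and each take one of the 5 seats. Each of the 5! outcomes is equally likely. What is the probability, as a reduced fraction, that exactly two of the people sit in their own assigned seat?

1/6

Favorable outcomes: C(5,2)·!3 = 10·2 = 20.
Total outcomes: 5! = 120.
Probability = 20/120 = 1/6.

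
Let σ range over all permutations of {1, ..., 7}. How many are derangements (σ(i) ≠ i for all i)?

Recurrence: !7 = 7·!6 + (-1)^7.
!7 = 7·265 - 1 = 1854

1854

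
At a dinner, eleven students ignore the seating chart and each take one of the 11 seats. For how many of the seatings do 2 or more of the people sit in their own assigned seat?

10547659

# with exactly i fixed is C(11,i)·!(11-i); sum over i=2..11:
  i=2: C(11,2)·!9 = 55·133496 = 7342280
  i=3: C(11,3)·!8 = 165·14833 = 2447445
  i=4: C(11,4)·!7 = 330·1854 = 611820
  i=5: C(11,5)·!6 = 462·265 = 122430
  i=6: C(11,6)·!5 = 462·44 = 20328
  i=7: C(11,7)·!4 = 330·9 = 2970
  i=8: C(11,8)·!3 = 165·2 = 330
  i=9: C(11,9)·!2 = 55·1 = 55
  i=10: C(11,10)·!1 = 11·0 = 0
  i=11: C(11,11)·!0 = 1·1 = 1
Total = 10547659.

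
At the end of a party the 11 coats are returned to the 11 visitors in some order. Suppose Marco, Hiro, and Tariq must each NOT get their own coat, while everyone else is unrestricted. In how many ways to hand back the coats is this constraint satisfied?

30078720

Inclusion-exclusion on the 3 forbidden self-matches:
Σ_{j=0}^{3} (-1)^j C(3,j)(11-j)!
= C(3,0)·11! - C(3,1)·10! + C(3,2)·9! - C(3,3)·8!
= 39916800 - 10886400 + 1088640 - 40320
= 30078720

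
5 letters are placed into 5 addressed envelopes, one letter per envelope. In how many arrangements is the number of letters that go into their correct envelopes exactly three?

10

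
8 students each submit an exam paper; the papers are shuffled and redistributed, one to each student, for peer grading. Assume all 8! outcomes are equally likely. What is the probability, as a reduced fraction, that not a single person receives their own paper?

2119/5760

Favorable outcomes: !8 = 14833.
Total outcomes: 8! = 40320.
Probability = 14833/40320 = 2119/5760.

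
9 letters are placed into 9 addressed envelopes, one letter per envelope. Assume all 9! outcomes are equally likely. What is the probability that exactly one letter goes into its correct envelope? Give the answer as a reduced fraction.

Favorable outcomes: C(9,1)·!8 = 9·14833 = 133497.
Total outcomes: 9! = 362880.
Probability = 133497/362880 = 2119/5760.

2119/5760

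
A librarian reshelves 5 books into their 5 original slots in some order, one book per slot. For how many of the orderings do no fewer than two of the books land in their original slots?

Sum C(5,i)·!(5-i) for i = 2..5:
  i=2: C(5,2)·!3 = 10·2 = 20
  i=3: C(5,3)·!2 = 10·1 = 10
  i=4: C(5,4)·!1 = 5·0 = 0
  i=5: C(5,5)·!0 = 1·1 = 1
Total = 31.

31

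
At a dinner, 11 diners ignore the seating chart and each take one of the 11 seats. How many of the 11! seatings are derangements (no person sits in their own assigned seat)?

14684570

!11 = 11! · Σ_{k=0}^{11} (-1)^k/k!
= 11! - 11!/1! + 11!/2! - 11!/3! + 11!/4! - 11!/5! + 11!/6! - 11!/7! + 11!/8! - 11!/9! + 11!/10! - 11!/11!
= 39916800 - 39916800 + 19958400 - 6652800 + 1663200 - 332640 + 55440 - 7920 + 990 - 110 + 11 - 1
= 14684570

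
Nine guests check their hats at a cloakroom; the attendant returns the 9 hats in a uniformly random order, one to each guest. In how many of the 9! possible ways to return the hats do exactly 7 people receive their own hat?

Choose which 7 of the 9 are fixed: C(9,7) = 36.
The remaining 2 must be deranged: !2 = 1.
Total: 36 × 1 = 36.

36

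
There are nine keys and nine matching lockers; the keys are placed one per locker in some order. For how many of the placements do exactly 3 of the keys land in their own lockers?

Choose which 3 of the 9 are fixed: C(9,3) = 84.
The remaining 6 must be deranged: !6 = 265.
Total: 84 × 265 = 22260.

22260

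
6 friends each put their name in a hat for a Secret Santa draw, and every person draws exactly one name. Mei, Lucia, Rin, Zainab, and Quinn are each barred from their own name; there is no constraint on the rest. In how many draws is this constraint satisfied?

309

Let A_j be the event that the j-th constrained one is fixed. By inclusion-exclusion over the 5 events:
Σ_{j=0}^{5} (-1)^j C(5,j)(6-j)!
= C(5,0)·6! - C(5,1)·5! + C(5,2)·4! - C(5,3)·3! + C(5,4)·2! - C(5,5)·1!
= 720 - 600 + 240 - 60 + 10 - 1
= 309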